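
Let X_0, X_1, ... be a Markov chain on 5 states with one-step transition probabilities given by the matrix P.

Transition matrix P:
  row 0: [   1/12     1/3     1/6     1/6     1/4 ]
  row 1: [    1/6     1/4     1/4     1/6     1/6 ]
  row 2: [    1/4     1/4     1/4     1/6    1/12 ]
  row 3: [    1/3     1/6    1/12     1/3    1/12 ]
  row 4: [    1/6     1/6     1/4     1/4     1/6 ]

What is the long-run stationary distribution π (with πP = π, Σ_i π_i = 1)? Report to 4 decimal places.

Balance equations π_j = Σ_i π_i·P[i][j]:
  π_0 = 1/12·π_0 + 1/6·π_1 + 1/4·π_2 + 1/3·π_3 + 1/6·π_4
  π_1 = 1/3·π_0 + 1/4·π_1 + 1/4·π_2 + 1/6·π_3 + 1/6·π_4
  π_2 = 1/6·π_0 + 1/4·π_1 + 1/4·π_2 + 1/12·π_3 + 1/4·π_4
  π_3 = 1/6·π_0 + 1/6·π_1 + 1/6·π_2 + 1/3·π_3 + 1/4·π_4
  normalize: π_0 + π_1 + π_2 + π_3 + π_4 = 1
Solving the linear system gives exactly π = [3829/18947, 4481/18947, 3739/18947, 4072/18947, 2826/18947].

π = [0.2021, 0.2365, 0.1973, 0.2149, 0.1492]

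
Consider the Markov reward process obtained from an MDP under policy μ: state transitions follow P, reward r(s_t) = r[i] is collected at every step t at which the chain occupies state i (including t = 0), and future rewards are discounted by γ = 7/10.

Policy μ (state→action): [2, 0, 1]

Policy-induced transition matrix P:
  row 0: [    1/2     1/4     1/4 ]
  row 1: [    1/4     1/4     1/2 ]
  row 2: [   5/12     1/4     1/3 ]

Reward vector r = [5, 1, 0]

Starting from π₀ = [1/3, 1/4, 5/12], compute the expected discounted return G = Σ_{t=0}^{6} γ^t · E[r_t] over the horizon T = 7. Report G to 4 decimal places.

G = 6.6191

t=0: π = [0.3333, 0.2500, 0.4167], E[r] = 1.9167, γ^t·E[r] = 1.916667, running G = 1.916667
t=1: π = [0.4028, 0.2500, 0.3472], E[r] = 2.2639, γ^t·E[r] = 1.584722, running G = 3.501389
t=2: π = [0.4086, 0.2500, 0.3414], E[r] = 2.2928, γ^t·E[r] = 1.123484, running G = 4.624873
t=3: π = [0.4090, 0.2500, 0.3410], E[r] = 2.2952, γ^t·E[r] = 0.787266, running G = 5.412138
t=4: π = [0.4091, 0.2500, 0.3409], E[r] = 2.2954, γ^t·E[r] = 0.551134, running G = 5.963273
t=5: π = [0.4091, 0.2500, 0.3409], E[r] = 2.2955, γ^t·E[r] = 0.385797, running G = 6.349069
t=6: π = [0.4091, 0.2500, 0.3409], E[r] = 2.2955, γ^t·E[r] = 0.270058, running G = 6.619127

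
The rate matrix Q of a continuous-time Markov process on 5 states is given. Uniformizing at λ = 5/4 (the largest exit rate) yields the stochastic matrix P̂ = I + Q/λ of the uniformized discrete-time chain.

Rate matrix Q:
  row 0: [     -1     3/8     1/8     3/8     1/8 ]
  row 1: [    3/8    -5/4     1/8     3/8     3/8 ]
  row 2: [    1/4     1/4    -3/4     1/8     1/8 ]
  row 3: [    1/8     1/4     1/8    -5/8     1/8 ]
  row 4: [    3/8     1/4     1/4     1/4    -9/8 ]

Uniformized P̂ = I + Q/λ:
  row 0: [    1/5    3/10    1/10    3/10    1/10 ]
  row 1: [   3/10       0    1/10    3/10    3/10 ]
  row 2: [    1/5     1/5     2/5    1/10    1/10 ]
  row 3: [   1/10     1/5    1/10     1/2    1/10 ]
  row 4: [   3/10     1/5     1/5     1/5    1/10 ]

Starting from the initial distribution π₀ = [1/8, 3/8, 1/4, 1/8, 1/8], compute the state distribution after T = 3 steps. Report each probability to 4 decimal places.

π = [0.2026, 0.1813, 0.1649, 0.3120, 0.1393]

t=0: π = [0.1250, 0.3750, 0.2500, 0.1250, 0.1250]
t=1: π = [0.2375, 0.1375, 0.1875, 0.2625, 0.1750]
t=2: π = [0.2050, 0.1963, 0.1738, 0.2975, 0.1275]
t=3: π = [0.2026, 0.1813, 0.1649, 0.3120, 0.1393]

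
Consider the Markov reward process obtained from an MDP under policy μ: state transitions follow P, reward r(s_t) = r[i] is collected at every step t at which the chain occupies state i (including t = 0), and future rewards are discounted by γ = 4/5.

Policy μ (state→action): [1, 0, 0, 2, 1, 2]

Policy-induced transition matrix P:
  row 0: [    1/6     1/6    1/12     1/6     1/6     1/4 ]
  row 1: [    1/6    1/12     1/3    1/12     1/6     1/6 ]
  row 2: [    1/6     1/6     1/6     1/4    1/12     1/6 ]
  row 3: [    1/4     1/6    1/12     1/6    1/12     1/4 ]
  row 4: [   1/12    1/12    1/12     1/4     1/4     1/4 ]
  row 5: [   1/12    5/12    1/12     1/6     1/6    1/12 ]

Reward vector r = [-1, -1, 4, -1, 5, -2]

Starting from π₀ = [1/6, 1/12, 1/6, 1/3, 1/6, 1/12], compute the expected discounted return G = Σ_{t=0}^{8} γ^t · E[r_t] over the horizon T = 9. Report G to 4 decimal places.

G = 2.0014

t=0: π = [0.1667, 0.0833, 0.1667, 0.3333, 0.1667, 0.0833], E[r] = 0.7500, γ^t·E[r] = 0.750000, running G = 0.750000
t=1: π = [0.1736, 0.1667, 0.1181, 0.1875, 0.1389, 0.2153], E[r] = 0.2083, γ^t·E[r] = 0.166667, running G = 0.916667
t=2: π = [0.1528, 0.1950, 0.1348, 0.1742, 0.1528, 0.1904], E[r] = 0.4005, γ^t·E[r] = 0.256296, running G = 1.172963
t=3: π = [0.1526, 0.1853, 0.1433, 0.1744, 0.1536, 0.1908], E[r] = 0.4477, γ^t·E[r] = 0.229235, running G = 1.402198
t=4: π = [0.1525, 0.1861, 0.1416, 0.1760, 0.1530, 0.1908], E[r] = 0.4351, γ^t·E[r] = 0.178232, running G = 1.580430
t=5: π = [0.1527, 0.1861, 0.1417, 0.1757, 0.1530, 0.1909], E[r] = 0.4351, γ^t·E[r] = 0.142586, running G = 1.723015
t=6: π = [0.1527, 0.1861, 0.1417, 0.1757, 0.1530, 0.1909], E[r] = 0.4353, γ^t·E[r] = 0.114099, running G = 1.837114
t=7: π = [0.1527, 0.1861, 0.1417, 0.1757, 0.1530, 0.1909], E[r] = 0.4353, γ^t·E[r] = 0.091286, running G = 1.928400
t=8: π = [0.1527, 0.1861, 0.1417, 0.1757, 0.1530, 0.1909], E[r] = 0.4353, γ^t·E[r] = 0.073027, running G = 2.001427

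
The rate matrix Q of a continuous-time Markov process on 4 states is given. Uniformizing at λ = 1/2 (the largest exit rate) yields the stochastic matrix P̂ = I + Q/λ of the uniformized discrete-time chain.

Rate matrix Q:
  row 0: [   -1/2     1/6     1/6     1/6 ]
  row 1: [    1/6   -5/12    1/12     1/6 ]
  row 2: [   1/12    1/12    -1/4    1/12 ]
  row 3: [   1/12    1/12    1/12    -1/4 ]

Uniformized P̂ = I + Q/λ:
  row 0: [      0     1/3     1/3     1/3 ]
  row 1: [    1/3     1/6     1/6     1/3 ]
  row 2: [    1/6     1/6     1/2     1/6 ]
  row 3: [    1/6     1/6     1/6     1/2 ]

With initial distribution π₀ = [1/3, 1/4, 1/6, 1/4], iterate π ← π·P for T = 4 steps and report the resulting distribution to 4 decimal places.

π = [0.1712, 0.1948, 0.2919, 0.3420]

t=0: π = [0.3333, 0.2500, 0.1667, 0.2500]
t=1: π = [0.1528, 0.2222, 0.2778, 0.3472]
t=2: π = [0.1782, 0.1921, 0.2847, 0.3449]
t=3: π = [0.1690, 0.1964, 0.2913, 0.3434]
t=4: π = [0.1712, 0.1948, 0.2919, 0.3420]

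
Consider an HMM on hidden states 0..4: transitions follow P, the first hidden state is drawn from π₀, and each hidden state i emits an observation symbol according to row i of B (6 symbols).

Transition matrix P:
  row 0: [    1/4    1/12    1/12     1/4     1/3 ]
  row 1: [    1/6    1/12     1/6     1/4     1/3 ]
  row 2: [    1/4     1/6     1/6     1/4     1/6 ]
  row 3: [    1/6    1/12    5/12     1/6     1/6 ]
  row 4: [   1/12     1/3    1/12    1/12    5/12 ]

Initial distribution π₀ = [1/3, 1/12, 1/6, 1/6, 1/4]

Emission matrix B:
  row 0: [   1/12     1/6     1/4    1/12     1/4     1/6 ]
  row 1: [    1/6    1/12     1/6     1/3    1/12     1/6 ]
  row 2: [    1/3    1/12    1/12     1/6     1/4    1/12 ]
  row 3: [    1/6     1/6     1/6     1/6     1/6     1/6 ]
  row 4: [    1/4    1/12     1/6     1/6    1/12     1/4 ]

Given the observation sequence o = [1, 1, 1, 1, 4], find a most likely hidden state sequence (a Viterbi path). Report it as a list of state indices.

path = [0, 0, 0, 3, 2]

t=0: δ = [5.556e-02, 6.944e-03, 1.389e-02, 2.778e-02, 2.083e-02]  (obs o_0=1)
t=1: δ = [2.315e-03, 5.787e-04, 9.645e-04, 2.315e-03, 1.543e-03]  ψ = [0, 4, 3, 0, 0]  (obs o_1=1)
t=2: δ = [9.645e-05, 4.287e-05, 8.038e-05, 9.645e-05, 6.430e-05]  ψ = [0, 4, 3, 0, 0]  (obs o_2=1)
t=3: δ = [4.019e-06, 1.786e-06, 3.349e-06, 4.019e-06, 2.679e-06]  ψ = [0, 4, 3, 0, 0]  (obs o_3=1)
t=4: δ = [2.512e-07, 7.442e-08, 4.186e-07, 1.674e-07, 1.116e-07]  ψ = [0, 4, 3, 0, 0]  (obs o_4=4)
backtrack: best end state = 2; path = [0, 0, 0, 3, 2]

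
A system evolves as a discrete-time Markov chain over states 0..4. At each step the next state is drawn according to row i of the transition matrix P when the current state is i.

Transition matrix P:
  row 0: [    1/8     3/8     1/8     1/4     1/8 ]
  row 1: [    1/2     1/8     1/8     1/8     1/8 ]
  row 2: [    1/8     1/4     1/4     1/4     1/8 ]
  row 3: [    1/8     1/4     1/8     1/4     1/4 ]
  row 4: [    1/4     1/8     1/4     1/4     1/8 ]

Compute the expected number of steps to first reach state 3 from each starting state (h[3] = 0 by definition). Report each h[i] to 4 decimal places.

First-step conditioning: h[3] = 0; for i ≠ 3, h[i] = 1 + Σ_k P[i][k]·h[k].
  h[0] = 1 + 1/8·h[0] + 3/8·h[1] + 1/8·h[2] + 1/8·h[4]
  h[1] = 1 + 1/2·h[0] + 1/8·h[1] + 1/8·h[2] + 1/8·h[4]
  h[2] = 1 + 1/8·h[0] + 1/4·h[1] + 1/4·h[2] + 1/8·h[4]
  h[4] = 1 + 1/4·h[0] + 1/8·h[1] + 1/4·h[2] + 1/8·h[4]
Solving the 4×4 linear system over states ≠ 3 gives exactly h = [896/195, 4928/975, 1472/325, 0, 872/195] (h[3] = 0 is the target).

h = [4.5949, 5.0544, 4.5292, 0.0000, 4.4718]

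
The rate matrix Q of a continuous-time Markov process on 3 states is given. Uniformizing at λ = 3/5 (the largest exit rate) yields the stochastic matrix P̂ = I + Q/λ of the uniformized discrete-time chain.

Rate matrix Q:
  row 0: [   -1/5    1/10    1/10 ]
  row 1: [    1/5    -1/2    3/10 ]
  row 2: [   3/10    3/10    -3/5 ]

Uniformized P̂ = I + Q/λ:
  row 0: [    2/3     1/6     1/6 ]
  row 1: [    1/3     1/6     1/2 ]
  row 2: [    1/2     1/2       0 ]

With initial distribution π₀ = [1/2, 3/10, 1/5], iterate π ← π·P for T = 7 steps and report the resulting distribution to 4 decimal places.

t=0: π = [0.5000, 0.3000, 0.2000]
t=1: π = [0.5333, 0.2333, 0.2333]
t=2: π = [0.5500, 0.2444, 0.2056]
t=3: π = [0.5509, 0.2352, 0.2139]
t=4: π = [0.5526, 0.2380, 0.2094]
t=5: π = [0.5524, 0.2365, 0.2111]
t=6: π = [0.5527, 0.2370, 0.2103]
t=7: π = [0.5526, 0.2368, 0.2106]

π = [0.5526, 0.2368, 0.2106]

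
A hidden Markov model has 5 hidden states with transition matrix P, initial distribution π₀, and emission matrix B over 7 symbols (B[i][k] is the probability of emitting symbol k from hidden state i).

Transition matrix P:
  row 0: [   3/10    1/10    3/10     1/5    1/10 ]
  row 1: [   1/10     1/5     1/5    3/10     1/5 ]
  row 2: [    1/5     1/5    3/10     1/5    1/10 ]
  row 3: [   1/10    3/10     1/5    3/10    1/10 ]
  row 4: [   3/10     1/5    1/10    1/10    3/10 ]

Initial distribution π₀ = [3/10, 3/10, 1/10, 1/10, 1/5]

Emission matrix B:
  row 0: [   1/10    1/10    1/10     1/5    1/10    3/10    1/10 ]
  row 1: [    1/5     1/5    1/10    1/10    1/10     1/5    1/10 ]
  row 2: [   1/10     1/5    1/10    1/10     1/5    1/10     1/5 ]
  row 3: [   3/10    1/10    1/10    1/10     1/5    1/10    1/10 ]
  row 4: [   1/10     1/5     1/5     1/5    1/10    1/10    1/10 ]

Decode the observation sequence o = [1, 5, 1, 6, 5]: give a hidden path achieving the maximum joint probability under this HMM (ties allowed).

t=0: δ = [3.000e-02, 6.000e-02, 2.000e-02, 1.000e-02, 4.000e-02]  (obs o_0=1)
t=1: δ = [3.600e-03, 2.400e-03, 1.200e-03, 1.800e-03, 1.200e-03]  ψ = [4, 1, 1, 1, 1]  (obs o_1=5)
t=2: δ = [1.080e-04, 1.080e-04, 2.160e-04, 7.200e-05, 9.600e-05]  ψ = [0, 3, 0, 0, 1]  (obs o_2=1)
t=3: δ = [4.320e-06, 4.320e-06, 1.296e-05, 4.320e-06, 2.880e-06]  ψ = [2, 2, 2, 2, 4]  (obs o_3=6)
t=4: δ = [7.776e-07, 5.184e-07, 3.888e-07, 2.592e-07, 1.296e-07]  ψ = [2, 2, 2, 2, 2]  (obs o_4=5)
backtrack: best end state = 0; path = [4, 0, 2, 2, 0]

path = [4, 0, 2, 2, 0]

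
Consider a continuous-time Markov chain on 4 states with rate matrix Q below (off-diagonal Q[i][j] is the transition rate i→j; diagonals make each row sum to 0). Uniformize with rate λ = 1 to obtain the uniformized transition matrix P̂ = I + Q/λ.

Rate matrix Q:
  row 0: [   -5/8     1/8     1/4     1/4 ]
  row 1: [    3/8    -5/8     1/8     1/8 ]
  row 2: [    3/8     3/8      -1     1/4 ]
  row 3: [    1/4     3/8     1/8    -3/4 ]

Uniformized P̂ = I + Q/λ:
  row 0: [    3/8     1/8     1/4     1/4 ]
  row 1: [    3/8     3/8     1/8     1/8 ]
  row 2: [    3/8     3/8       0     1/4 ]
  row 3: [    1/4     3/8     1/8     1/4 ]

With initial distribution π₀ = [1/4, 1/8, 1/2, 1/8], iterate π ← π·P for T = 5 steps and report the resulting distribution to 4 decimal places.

t=0: π = [0.2500, 0.1250, 0.5000, 0.1250]
t=1: π = [0.3594, 0.3125, 0.0938, 0.2344]
t=2: π = [0.3457, 0.2852, 0.1582, 0.2109]
t=3: π = [0.3486, 0.2886, 0.1484, 0.2144]
t=4: π = [0.3482, 0.2878, 0.1500, 0.2139]
t=5: π = [0.3483, 0.2879, 0.1498, 0.2140]

π = [0.3483, 0.2879, 0.1498, 0.2140]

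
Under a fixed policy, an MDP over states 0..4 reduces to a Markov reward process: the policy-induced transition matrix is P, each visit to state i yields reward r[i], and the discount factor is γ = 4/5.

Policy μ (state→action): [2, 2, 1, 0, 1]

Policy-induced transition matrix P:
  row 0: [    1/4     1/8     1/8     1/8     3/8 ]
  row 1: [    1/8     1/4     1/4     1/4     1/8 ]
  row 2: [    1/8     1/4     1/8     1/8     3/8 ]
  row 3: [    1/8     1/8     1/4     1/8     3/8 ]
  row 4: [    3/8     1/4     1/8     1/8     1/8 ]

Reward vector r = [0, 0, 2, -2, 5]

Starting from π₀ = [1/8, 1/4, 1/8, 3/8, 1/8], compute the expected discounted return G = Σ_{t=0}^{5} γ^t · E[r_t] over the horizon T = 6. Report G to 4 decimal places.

G = 3.8388

t=0: π = [0.1250, 0.2500, 0.1250, 0.3750, 0.1250], E[r] = 0.1250, γ^t·E[r] = 0.125000, running G = 0.125000
t=1: π = [0.1719, 0.1875, 0.2031, 0.1563, 0.2813], E[r] = 1.5000, γ^t·E[r] = 1.200000, running G = 1.325000
t=2: π = [0.2168, 0.2090, 0.1680, 0.1484, 0.2578], E[r] = 1.3281, γ^t·E[r] = 0.850000, running G = 2.175000
t=3: π = [0.2166, 0.2043, 0.1697, 0.1511, 0.2583], E[r] = 1.3286, γ^t·E[r] = 0.680250, running G = 2.855250
t=4: π = [0.2166, 0.2040, 0.1694, 0.1505, 0.2593], E[r] = 1.3345, γ^t·E[r] = 0.546600, running G = 3.401850
t=5: π = [0.2169, 0.2041, 0.1693, 0.1505, 0.2592], E[r] = 1.3334, γ^t·E[r] = 0.436933, running G = 3.838783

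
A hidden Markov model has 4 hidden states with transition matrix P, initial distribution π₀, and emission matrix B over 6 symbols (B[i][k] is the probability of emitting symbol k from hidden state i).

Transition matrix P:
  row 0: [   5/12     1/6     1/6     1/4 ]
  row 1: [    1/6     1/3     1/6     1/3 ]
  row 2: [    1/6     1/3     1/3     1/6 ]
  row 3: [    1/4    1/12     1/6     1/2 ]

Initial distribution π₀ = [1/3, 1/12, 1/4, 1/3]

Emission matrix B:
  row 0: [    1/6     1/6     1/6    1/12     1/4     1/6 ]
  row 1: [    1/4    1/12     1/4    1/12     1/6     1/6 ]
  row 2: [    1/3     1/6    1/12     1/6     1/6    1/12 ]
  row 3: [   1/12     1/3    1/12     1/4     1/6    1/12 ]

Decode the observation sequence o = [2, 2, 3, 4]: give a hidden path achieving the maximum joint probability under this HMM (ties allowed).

path = [0, 0, 3, 3]

t=0: δ = [5.556e-02, 2.083e-02, 2.083e-02, 2.778e-02]  (obs o_0=2)
t=1: δ = [3.858e-03, 2.315e-03, 7.716e-04, 1.157e-03]  ψ = [0, 0, 0, 0]  (obs o_1=2)
t=2: δ = [1.340e-04, 6.430e-05, 1.072e-04, 2.411e-04]  ψ = [0, 1, 0, 0]  (obs o_2=3)
t=3: δ = [1.507e-05, 5.954e-06, 6.698e-06, 2.009e-05]  ψ = [3, 2, 3, 3]  (obs o_3=4)
backtrack: best end state = 3; path = [0, 0, 3, 3]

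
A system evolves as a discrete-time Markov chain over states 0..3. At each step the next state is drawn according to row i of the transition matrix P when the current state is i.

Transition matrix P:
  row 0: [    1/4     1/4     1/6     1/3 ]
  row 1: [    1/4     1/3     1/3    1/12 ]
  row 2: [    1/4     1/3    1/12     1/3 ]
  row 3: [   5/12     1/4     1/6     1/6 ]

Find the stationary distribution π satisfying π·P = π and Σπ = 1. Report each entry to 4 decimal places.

π = [0.2872, 0.2908, 0.1986, 0.2234]

Balance equations π_j = Σ_i π_i·P[i][j]:
  π_0 = 1/4·π_0 + 1/4·π_1 + 1/4·π_2 + 5/12·π_3
  π_1 = 1/4·π_0 + 1/3·π_1 + 1/3·π_2 + 1/4·π_3
  π_2 = 1/6·π_0 + 1/3·π_1 + 1/12·π_2 + 1/6·π_3
  normalize: π_0 + π_1 + π_2 + π_3 = 1
Solving the linear system gives exactly π = [27/94, 41/141, 28/141, 21/94].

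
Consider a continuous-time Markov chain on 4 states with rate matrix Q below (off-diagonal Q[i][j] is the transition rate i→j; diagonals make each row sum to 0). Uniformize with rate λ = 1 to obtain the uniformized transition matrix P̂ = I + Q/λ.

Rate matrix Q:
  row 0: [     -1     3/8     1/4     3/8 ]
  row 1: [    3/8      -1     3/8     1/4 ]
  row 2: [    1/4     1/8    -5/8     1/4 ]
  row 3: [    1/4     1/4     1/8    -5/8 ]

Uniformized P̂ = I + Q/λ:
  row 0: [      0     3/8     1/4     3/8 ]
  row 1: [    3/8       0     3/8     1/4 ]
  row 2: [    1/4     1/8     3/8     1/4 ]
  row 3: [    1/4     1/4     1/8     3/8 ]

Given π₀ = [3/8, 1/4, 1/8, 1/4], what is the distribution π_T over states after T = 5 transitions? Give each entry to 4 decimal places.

π = [0.2190, 0.1956, 0.2682, 0.3172]

t=0: π = [0.3750, 0.2500, 0.1250, 0.2500]
t=1: π = [0.1875, 0.2188, 0.2656, 0.3281]
t=2: π = [0.2305, 0.1855, 0.2695, 0.3145]
t=3: π = [0.2156, 0.1987, 0.2676, 0.3181]
t=4: π = [0.2209, 0.1938, 0.2685, 0.3167]
t=5: π = [0.2190, 0.1956, 0.2682, 0.3172]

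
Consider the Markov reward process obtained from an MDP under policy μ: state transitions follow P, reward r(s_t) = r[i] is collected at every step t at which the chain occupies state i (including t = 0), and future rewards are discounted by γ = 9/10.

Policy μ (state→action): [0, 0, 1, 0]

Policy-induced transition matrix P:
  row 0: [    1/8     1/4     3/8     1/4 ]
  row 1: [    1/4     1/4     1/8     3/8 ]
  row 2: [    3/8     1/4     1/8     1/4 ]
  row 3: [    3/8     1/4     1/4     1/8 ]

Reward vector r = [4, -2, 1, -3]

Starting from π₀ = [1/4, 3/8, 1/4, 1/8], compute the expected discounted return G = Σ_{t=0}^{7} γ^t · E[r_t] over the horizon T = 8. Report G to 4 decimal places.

G = 0.3554

t=0: π = [0.2500, 0.3750, 0.2500, 0.1250], E[r] = 0.1250, γ^t·E[r] = 0.125000, running G = 0.125000
t=1: π = [0.2656, 0.2500, 0.2031, 0.2813], E[r] = -0.0781, γ^t·E[r] = -0.070313, running G = 0.054688
t=2: π = [0.2773, 0.2500, 0.2266, 0.2461], E[r] = 0.0977, γ^t·E[r] = 0.079102, running G = 0.133789
t=3: π = [0.2744, 0.2500, 0.2251, 0.2505], E[r] = 0.0713, γ^t·E[r] = 0.051970, running G = 0.185759
t=4: π = [0.2751, 0.2500, 0.2249, 0.2499], E[r] = 0.0757, γ^t·E[r] = 0.049656, running G = 0.235415
t=5: π = [0.2750, 0.2500, 0.2250, 0.2500], E[r] = 0.0749, γ^t·E[r] = 0.044204, running G = 0.279619
t=6: π = [0.2750, 0.2500, 0.2250, 0.2500], E[r] = 0.0750, γ^t·E[r] = 0.039875, running G = 0.319493
t=7: π = [0.2750, 0.2500, 0.2250, 0.2500], E[r] = 0.0750, γ^t·E[r] = 0.035869, running G = 0.355362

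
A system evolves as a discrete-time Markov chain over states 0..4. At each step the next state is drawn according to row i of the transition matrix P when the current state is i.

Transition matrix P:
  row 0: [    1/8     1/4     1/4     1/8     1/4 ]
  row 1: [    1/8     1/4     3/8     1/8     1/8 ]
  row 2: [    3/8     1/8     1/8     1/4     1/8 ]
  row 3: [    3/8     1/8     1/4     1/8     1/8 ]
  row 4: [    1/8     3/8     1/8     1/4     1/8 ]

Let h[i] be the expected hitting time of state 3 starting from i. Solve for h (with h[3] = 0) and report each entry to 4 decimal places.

h = [5.7143, 5.7143, 5.1429, 0.0000, 5.1429]

First-step conditioning: h[3] = 0; for i ≠ 3, h[i] = 1 + Σ_k P[i][k]·h[k].
  h[0] = 1 + 1/8·h[0] + 1/4·h[1] + 1/4·h[2] + 1/4·h[4]
  h[1] = 1 + 1/8·h[0] + 1/4·h[1] + 3/8·h[2] + 1/8·h[4]
  h[2] = 1 + 3/8·h[0] + 1/8·h[1] + 1/8·h[2] + 1/8·h[4]
  h[4] = 1 + 1/8·h[0] + 3/8·h[1] + 1/8·h[2] + 1/8·h[4]
Solving the 4×4 linear system over states ≠ 3 gives exactly h = [40/7, 40/7, 36/7, 0, 36/7] (h[3] = 0 is the target).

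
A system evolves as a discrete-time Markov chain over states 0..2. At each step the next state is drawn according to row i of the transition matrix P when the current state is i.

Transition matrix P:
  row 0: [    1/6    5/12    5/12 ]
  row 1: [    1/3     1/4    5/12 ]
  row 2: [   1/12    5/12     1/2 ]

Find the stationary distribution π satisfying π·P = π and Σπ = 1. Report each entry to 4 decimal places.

Balance equations π_j = Σ_i π_i·P[i][j]:
  π_0 = 1/6·π_0 + 1/3·π_1 + 1/12·π_2
  π_1 = 5/12·π_0 + 1/4·π_1 + 5/12·π_2
  normalize: π_0 + π_1 + π_2 = 1
Solving the linear system gives exactly π = [29/154, 5/14, 5/11].

π = [0.1883, 0.3571, 0.4545]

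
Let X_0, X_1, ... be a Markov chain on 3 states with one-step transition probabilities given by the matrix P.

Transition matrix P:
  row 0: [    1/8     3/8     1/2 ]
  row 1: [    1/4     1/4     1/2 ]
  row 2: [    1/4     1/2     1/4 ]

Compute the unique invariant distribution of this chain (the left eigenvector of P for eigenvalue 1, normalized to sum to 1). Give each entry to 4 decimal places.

Balance equations π_j = Σ_i π_i·P[i][j]:
  π_0 = 1/8·π_0 + 1/4·π_1 + 1/4·π_2
  π_1 = 3/8·π_0 + 1/4·π_1 + 1/2·π_2
  normalize: π_0 + π_1 + π_2 = 1
Solving the linear system gives exactly π = [2/9, 17/45, 2/5].

π = [0.2222, 0.3778, 0.4000]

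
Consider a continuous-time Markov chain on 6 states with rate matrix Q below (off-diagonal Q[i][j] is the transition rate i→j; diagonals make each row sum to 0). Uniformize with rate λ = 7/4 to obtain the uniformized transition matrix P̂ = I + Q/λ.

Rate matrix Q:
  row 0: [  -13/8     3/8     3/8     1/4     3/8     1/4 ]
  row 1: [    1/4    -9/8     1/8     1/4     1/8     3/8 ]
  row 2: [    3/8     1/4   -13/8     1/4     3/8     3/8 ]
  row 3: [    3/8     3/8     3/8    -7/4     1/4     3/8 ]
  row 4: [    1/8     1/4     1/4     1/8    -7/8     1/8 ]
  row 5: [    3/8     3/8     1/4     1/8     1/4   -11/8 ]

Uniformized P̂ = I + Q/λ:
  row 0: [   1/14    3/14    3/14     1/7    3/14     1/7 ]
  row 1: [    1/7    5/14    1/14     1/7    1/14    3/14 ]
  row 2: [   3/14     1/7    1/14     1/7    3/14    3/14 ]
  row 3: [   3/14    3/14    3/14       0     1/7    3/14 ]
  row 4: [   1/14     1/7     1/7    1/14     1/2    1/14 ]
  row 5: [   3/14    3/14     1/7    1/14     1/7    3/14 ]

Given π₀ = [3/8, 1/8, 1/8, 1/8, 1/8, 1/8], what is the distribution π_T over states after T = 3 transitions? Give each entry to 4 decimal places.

π = [0.1452, 0.2198, 0.1356, 0.1000, 0.2279, 0.1715]

t=0: π = [0.3750, 0.1250, 0.1250, 0.1250, 0.1250, 0.1250]
t=1: π = [0.1339, 0.2143, 0.1607, 0.1071, 0.2143, 0.1696]
t=2: π = [0.1492, 0.2181, 0.1333, 0.1001, 0.2251, 0.1741]
t=3: π = [0.1452, 0.2198, 0.1356, 0.1000, 0.2279, 0.1715]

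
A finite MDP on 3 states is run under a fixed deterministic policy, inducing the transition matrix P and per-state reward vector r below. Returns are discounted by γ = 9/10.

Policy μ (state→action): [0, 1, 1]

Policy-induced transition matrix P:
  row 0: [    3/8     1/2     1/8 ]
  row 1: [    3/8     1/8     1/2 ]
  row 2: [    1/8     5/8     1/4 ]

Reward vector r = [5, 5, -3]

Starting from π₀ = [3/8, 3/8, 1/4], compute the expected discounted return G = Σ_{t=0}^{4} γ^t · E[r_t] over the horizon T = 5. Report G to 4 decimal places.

t=0: π = [0.3750, 0.3750, 0.2500], E[r] = 3.0000, γ^t·E[r] = 3.000000, running G = 3.000000
t=1: π = [0.3125, 0.3906, 0.2969], E[r] = 2.6250, γ^t·E[r] = 2.362500, running G = 5.362500
t=2: π = [0.3008, 0.3906, 0.3086], E[r] = 2.5313, γ^t·E[r] = 2.050313, running G = 7.412813
t=3: π = [0.2979, 0.3921, 0.3101], E[r] = 2.5195, γ^t·E[r] = 1.836738, running G = 9.249551
t=4: π = [0.2975, 0.3917, 0.3108], E[r] = 2.5137, γ^t·E[r] = 1.649220, running G = 10.898771

G = 10.8988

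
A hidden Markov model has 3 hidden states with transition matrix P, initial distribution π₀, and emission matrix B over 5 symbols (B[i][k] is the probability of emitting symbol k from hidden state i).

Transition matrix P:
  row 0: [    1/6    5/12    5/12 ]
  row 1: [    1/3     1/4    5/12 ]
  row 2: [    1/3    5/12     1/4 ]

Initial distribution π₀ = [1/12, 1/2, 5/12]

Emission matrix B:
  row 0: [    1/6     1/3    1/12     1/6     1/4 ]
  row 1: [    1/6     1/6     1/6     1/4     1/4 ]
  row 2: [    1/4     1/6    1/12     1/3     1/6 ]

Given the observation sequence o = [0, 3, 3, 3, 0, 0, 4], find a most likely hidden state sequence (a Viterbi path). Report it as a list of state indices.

t=0: δ = [1.389e-02, 8.333e-02, 1.042e-01]  (obs o_0=0)
t=1: δ = [5.787e-03, 1.085e-02, 1.157e-02]  ψ = [2, 2, 1]  (obs o_1=3)
t=2: δ = [6.430e-04, 1.206e-03, 1.507e-03]  ψ = [2, 2, 1]  (obs o_2=3)
t=3: δ = [8.372e-05, 1.570e-04, 1.674e-04]  ψ = [2, 2, 1]  (obs o_3=3)
t=4: δ = [9.303e-06, 1.163e-05, 1.635e-05]  ψ = [2, 2, 1]  (obs o_4=0)
t=5: δ = [9.085e-07, 1.136e-06, 1.211e-06]  ψ = [2, 2, 1]  (obs o_5=0)
t=6: δ = [1.009e-07, 1.262e-07, 7.886e-08]  ψ = [2, 2, 1]  (obs o_6=4)
backtrack: best end state = 1; path = [1, 2, 1, 2, 1, 2, 1]

path = [1, 2, 1, 2, 1, 2, 1]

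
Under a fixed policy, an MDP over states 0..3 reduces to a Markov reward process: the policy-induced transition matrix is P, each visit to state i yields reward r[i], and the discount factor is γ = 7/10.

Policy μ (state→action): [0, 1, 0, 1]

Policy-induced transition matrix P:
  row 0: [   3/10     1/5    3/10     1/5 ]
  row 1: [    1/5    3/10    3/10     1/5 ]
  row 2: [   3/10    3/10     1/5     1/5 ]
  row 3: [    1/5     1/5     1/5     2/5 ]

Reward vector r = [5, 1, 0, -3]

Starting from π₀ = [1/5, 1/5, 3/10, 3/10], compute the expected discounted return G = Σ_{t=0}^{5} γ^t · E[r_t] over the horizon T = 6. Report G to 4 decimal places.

t=0: π = [0.2000, 0.2000, 0.3000, 0.3000], E[r] = 0.3000, γ^t·E[r] = 0.300000, running G = 0.300000
t=1: π = [0.2500, 0.2500, 0.2400, 0.2600], E[r] = 0.7200, γ^t·E[r] = 0.504000, running G = 0.804000
t=2: π = [0.2490, 0.2490, 0.2500, 0.2520], E[r] = 0.7380, γ^t·E[r] = 0.361620, running G = 1.165620
t=3: π = [0.2499, 0.2499, 0.2498, 0.2504], E[r] = 0.7482, γ^t·E[r] = 0.256633, running G = 1.422253
t=4: π = [0.2500, 0.2500, 0.2500, 0.2501], E[r] = 0.7496, γ^t·E[r] = 0.179974, running G = 1.602227
t=5: π = [0.2500, 0.2500, 0.2500, 0.2500], E[r] = 0.7499, γ^t·E[r] = 0.126039, running G = 1.728266

G = 1.7283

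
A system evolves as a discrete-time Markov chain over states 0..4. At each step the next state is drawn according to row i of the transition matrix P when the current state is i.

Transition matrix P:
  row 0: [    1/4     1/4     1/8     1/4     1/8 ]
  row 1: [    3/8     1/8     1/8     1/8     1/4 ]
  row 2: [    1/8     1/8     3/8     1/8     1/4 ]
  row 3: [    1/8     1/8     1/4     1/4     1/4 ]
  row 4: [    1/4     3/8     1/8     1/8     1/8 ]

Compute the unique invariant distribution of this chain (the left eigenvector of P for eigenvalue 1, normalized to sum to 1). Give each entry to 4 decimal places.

Balance equations π_j = Σ_i π_i·P[i][j]:
  π_0 = 1/4·π_0 + 3/8·π_1 + 1/8·π_2 + 1/8·π_3 + 1/4·π_4
  π_1 = 1/4·π_0 + 1/8·π_1 + 1/8·π_2 + 1/8·π_3 + 3/8·π_4
  π_2 = 1/8·π_0 + 1/8·π_1 + 3/8·π_2 + 1/4·π_3 + 1/8·π_4
  π_3 = 1/4·π_0 + 1/8·π_1 + 1/8·π_2 + 1/4·π_3 + 1/8·π_4
  normalize: π_0 + π_1 + π_2 + π_3 + π_4 = 1
Solving the linear system gives exactly π = [19/83, 101/498, 683/3486, 102/581, 49/249].

π = [0.2289, 0.2028, 0.1959, 0.1756, 0.1968]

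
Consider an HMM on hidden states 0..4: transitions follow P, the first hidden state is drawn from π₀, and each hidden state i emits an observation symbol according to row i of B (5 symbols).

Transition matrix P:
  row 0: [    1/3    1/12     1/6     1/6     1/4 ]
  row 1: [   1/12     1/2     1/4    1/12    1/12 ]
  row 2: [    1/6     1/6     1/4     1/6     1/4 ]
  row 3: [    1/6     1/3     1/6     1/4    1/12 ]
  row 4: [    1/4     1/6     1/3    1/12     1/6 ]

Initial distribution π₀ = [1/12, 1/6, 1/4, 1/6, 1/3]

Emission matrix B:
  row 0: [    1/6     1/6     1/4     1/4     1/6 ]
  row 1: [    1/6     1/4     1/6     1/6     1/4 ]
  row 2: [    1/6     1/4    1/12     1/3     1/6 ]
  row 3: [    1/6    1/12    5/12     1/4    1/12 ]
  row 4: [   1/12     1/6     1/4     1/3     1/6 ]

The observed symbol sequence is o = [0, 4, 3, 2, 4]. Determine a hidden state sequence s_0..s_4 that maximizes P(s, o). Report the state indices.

t=0: δ = [1.389e-02, 2.778e-02, 4.167e-02, 2.778e-02, 2.778e-02]  (obs o_0=0)
t=1: δ = [1.157e-03, 3.472e-03, 1.736e-03, 5.787e-04, 1.736e-03]  ψ = [2, 1, 2, 2, 2]  (obs o_1=4)
t=2: δ = [1.085e-04, 2.894e-04, 2.894e-04, 7.234e-05, 1.447e-04]  ψ = [4, 1, 1, 1, 2]  (obs o_2=3)
t=3: δ = [1.206e-05, 2.411e-05, 6.028e-06, 2.009e-05, 1.808e-05]  ψ = [2, 1, 1, 2, 2]  (obs o_3=2)
t=4: δ = [7.535e-07, 3.014e-06, 1.005e-06, 4.186e-07, 5.023e-07]  ψ = [4, 1, 1, 3, 0]  (obs o_4=4)
backtrack: best end state = 1; path = [1, 1, 1, 1, 1]

path = [1, 1, 1, 1, 1]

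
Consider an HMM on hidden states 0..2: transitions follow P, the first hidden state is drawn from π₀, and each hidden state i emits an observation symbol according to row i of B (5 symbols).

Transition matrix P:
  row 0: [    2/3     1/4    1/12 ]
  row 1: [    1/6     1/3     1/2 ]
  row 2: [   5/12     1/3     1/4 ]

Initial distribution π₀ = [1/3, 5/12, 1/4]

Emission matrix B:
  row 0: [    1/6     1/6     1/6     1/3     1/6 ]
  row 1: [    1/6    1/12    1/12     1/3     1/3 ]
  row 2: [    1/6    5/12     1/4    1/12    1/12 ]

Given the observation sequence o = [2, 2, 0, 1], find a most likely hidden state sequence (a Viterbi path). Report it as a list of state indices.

t=0: δ = [5.556e-02, 3.472e-02, 6.250e-02]  (obs o_0=2)
t=1: δ = [6.173e-03, 1.736e-03, 4.340e-03]  ψ = [0, 2, 1]  (obs o_1=2)
t=2: δ = [6.859e-04, 2.572e-04, 1.808e-04]  ψ = [0, 0, 2]  (obs o_2=0)
t=3: δ = [7.621e-05, 1.429e-05, 5.358e-05]  ψ = [0, 0, 1]  (obs o_3=1)
backtrack: best end state = 0; path = [0, 0, 0, 0]

path = [0, 0, 0, 0]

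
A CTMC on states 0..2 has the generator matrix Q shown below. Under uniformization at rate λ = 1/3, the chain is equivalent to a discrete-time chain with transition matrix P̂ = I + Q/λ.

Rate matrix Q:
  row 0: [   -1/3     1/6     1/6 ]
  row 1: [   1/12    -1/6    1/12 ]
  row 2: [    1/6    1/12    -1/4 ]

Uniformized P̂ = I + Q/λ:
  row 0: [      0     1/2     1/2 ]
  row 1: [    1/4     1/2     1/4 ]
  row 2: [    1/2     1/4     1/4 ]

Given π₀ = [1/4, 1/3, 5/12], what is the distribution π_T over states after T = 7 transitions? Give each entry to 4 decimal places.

t=0: π = [0.2500, 0.3333, 0.4167]
t=1: π = [0.2917, 0.3958, 0.3125]
t=2: π = [0.2552, 0.4219, 0.3229]
t=3: π = [0.2669, 0.4193, 0.3138]
t=4: π = [0.2617, 0.4215, 0.3167]
t=5: π = [0.2638, 0.4208, 0.3154]
t=6: π = [0.2629, 0.4211, 0.3159]
t=7: π = [0.2633, 0.4210, 0.3157]

π = [0.2633, 0.4210, 0.3157]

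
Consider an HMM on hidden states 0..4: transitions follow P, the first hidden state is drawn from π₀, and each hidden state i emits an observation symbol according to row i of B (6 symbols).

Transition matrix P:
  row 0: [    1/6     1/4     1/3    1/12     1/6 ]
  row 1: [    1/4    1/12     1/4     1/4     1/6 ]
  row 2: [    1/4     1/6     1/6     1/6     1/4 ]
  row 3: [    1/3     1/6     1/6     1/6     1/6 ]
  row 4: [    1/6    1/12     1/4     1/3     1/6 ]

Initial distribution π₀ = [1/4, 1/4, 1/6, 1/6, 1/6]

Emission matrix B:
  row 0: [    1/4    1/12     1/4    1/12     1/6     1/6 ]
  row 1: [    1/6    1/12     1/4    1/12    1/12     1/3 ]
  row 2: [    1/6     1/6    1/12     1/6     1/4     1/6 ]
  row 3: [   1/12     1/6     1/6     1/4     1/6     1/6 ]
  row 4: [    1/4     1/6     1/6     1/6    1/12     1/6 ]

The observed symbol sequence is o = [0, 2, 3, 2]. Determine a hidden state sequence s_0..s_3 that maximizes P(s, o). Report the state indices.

path = [0, 1, 3, 0]

t=0: δ = [6.250e-02, 4.167e-02, 2.778e-02, 1.389e-02, 4.167e-02]  (obs o_0=0)
t=1: δ = [2.604e-03, 3.906e-03, 1.736e-03, 2.315e-03, 1.736e-03]  ψ = [0, 0, 0, 4, 0]  (obs o_1=2)
t=2: δ = [8.138e-05, 5.425e-05, 1.628e-04, 2.441e-04, 1.085e-04]  ψ = [1, 0, 1, 1, 1]  (obs o_2=3)
t=3: δ = [2.035e-05, 1.017e-05, 3.391e-06, 6.782e-06, 6.782e-06]  ψ = [3, 3, 3, 3, 2]  (obs o_3=2)
backtrack: best end state = 0; path = [0, 1, 3, 0]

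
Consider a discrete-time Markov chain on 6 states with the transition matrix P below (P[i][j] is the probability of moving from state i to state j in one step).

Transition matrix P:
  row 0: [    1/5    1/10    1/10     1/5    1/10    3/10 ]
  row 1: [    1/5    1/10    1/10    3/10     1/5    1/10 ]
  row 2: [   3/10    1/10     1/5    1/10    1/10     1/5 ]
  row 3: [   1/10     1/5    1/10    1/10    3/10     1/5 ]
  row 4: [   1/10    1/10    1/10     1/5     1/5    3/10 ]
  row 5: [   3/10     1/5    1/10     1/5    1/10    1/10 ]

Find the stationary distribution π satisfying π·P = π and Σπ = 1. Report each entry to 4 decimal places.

π = [0.1962, 0.1387, 0.1111, 0.1843, 0.1675, 0.2023]

Balance equations π_j = Σ_i π_i·P[i][j]:
  π_0 = 1/5·π_0 + 1/5·π_1 + 3/10·π_2 + 1/10·π_3 + 1/10·π_4 + 3/10·π_5
  π_1 = 1/10·π_0 + 1/10·π_1 + 1/10·π_2 + 1/5·π_3 + 1/10·π_4 + 1/5·π_5
  π_2 = 1/10·π_0 + 1/10·π_1 + 1/5·π_2 + 1/10·π_3 + 1/10·π_4 + 1/10·π_5
  π_3 = 1/5·π_0 + 3/10·π_1 + 1/10·π_2 + 1/10·π_3 + 1/5·π_4 + 1/5·π_5
  π_4 = 1/10·π_0 + 1/5·π_1 + 1/10·π_2 + 3/10·π_3 + 1/5·π_4 + 1/10·π_5
  normalize: π_0 + π_1 + π_2 + π_3 + π_4 + π_5 = 1
Solving the linear system gives exactly π = [21148/107811, 151/1089, 1/9, 736/3993, 18056/107811, 2423/11979].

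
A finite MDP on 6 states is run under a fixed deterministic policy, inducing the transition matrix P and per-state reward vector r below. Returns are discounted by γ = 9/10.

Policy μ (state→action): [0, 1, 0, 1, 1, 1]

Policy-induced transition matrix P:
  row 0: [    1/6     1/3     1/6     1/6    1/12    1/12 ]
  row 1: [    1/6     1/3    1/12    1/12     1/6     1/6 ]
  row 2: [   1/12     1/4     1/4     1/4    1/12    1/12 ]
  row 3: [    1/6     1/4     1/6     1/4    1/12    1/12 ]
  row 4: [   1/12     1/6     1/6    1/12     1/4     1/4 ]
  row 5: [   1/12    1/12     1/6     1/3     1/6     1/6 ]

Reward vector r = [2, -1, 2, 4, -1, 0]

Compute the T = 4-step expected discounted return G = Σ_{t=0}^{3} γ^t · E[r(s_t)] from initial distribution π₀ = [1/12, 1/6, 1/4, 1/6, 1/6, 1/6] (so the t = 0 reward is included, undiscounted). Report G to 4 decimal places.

G = 3.3864

t=0: π = [0.0833, 0.1667, 0.2500, 0.1667, 0.1667, 0.1667], E[r] = 1.0000, γ^t·E[r] = 1.000000, running G = 1.000000
t=1: π = [0.1181, 0.2292, 0.1736, 0.2014, 0.1389, 0.1389], E[r] = 1.0208, γ^t·E[r] = 0.918750, running G = 1.918750
t=2: π = [0.1291, 0.2442, 0.1620, 0.1904, 0.1372, 0.1372], E[r] = 0.9624, γ^t·E[r] = 0.779531, running G = 2.698281
t=3: π = [0.1303, 0.2468, 0.1598, 0.1871, 0.1380, 0.1380], E[r] = 0.9439, γ^t·E[r] = 0.688113, running G = 3.386395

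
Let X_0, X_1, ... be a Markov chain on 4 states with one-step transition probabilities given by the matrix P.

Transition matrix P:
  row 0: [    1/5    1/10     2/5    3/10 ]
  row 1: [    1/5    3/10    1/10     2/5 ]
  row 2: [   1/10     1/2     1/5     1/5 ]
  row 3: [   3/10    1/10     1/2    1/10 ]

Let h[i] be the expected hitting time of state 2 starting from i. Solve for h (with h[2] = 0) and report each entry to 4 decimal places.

h = [2.5737, 3.5121, 0.0000, 2.3592]

First-step conditioning: h[2] = 0; for i ≠ 2, h[i] = 1 + Σ_k P[i][k]·h[k].
  h[0] = 1 + 1/5·h[0] + 1/10·h[1] + 3/10·h[3]
  h[1] = 1 + 1/5·h[0] + 3/10·h[1] + 2/5·h[3]
  h[3] = 1 + 3/10·h[0] + 1/10·h[1] + 1/10·h[3]
Solving the 3×3 linear system over states ≠ 2 gives exactly h = [960/373, 1310/373, 0, 880/373] (h[2] = 0 is the target).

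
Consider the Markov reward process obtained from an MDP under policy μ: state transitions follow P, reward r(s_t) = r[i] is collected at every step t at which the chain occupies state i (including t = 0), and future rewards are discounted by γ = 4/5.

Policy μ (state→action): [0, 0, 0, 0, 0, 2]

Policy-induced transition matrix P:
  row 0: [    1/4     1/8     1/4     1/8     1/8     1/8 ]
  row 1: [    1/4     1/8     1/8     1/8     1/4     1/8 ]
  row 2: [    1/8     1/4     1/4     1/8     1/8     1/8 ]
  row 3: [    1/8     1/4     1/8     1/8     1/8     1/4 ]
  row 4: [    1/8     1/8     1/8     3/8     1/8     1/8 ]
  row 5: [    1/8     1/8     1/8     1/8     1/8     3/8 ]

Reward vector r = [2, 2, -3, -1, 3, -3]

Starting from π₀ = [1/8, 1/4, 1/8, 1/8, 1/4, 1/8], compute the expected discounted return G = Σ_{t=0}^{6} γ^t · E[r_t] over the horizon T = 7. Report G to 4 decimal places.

t=0: π = [0.1250, 0.2500, 0.1250, 0.1250, 0.2500, 0.1250], E[r] = 0.6250, γ^t·E[r] = 0.625000, running G = 0.625000
t=1: π = [0.1719, 0.1563, 0.1563, 0.1875, 0.1563, 0.1719], E[r] = -0.0469, γ^t·E[r] = -0.037500, running G = 0.587500
t=2: π = [0.1660, 0.1680, 0.1660, 0.1641, 0.1445, 0.1914], E[r] = -0.1348, γ^t·E[r] = -0.086250, running G = 0.501250
t=3: π = [0.1667, 0.1663, 0.1665, 0.1611, 0.1460, 0.1934], E[r] = -0.1367, γ^t·E[r] = -0.070000, running G = 0.431250
t=4: π = [0.1666, 0.1660, 0.1667, 0.1615, 0.1458, 0.1935], E[r] = -0.1394, γ^t·E[r] = -0.057100, running G = 0.374150
t=5: π = [0.1666, 0.1660, 0.1667, 0.1614, 0.1457, 0.1936], E[r] = -0.1397, γ^t·E[r] = -0.045771, running G = 0.328379
t=6: π = [0.1666, 0.1660, 0.1667, 0.1614, 0.1458, 0.1936], E[r] = -0.1397, γ^t·E[r] = -0.036616, running G = 0.291763

G = 0.2918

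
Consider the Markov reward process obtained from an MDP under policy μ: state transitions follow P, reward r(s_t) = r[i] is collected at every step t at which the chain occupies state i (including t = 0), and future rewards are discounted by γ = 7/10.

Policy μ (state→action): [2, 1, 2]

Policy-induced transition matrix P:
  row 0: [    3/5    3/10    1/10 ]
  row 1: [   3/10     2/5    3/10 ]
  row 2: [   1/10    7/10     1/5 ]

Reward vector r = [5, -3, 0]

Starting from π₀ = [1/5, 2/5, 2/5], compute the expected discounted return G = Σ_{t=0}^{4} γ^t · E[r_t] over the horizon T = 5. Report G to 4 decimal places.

t=0: π = [0.2000, 0.4000, 0.4000], E[r] = -0.2000, γ^t·E[r] = -0.200000, running G = -0.200000
t=1: π = [0.2800, 0.5000, 0.2200], E[r] = -0.1000, γ^t·E[r] = -0.070000, running G = -0.270000
t=2: π = [0.3400, 0.4380, 0.2220], E[r] = 0.3860, γ^t·E[r] = 0.189140, running G = -0.080860
t=3: π = [0.3576, 0.4326, 0.2098], E[r] = 0.4902, γ^t·E[r] = 0.168139, running G = 0.087279
t=4: π = [0.3653, 0.4272, 0.2075], E[r] = 0.5451, γ^t·E[r] = 0.130869, running G = 0.218148

G = 0.2181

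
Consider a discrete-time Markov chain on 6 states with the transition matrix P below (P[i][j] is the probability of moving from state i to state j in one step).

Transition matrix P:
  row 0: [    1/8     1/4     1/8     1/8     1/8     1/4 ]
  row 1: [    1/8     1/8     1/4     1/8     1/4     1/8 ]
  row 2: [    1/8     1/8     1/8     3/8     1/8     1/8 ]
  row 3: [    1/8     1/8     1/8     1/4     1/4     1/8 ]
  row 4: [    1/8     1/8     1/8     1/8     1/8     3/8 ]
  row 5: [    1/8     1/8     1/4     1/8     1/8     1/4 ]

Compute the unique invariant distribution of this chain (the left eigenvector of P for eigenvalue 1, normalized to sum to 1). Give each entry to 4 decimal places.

π = [0.1250, 0.1406, 0.1686, 0.1910, 0.1665, 0.2083]

Balance equations π_j = Σ_i π_i·P[i][j]:
  π_0 = 1/8·π_0 + 1/8·π_1 + 1/8·π_2 + 1/8·π_3 + 1/8·π_4 + 1/8·π_5
  π_1 = 1/4·π_0 + 1/8·π_1 + 1/8·π_2 + 1/8·π_3 + 1/8·π_4 + 1/8·π_5
  π_2 = 1/8·π_0 + 1/4·π_1 + 1/8·π_2 + 1/8·π_3 + 1/8·π_4 + 1/4·π_5
  π_3 = 1/8·π_0 + 1/8·π_1 + 3/8·π_2 + 1/4·π_3 + 1/8·π_4 + 1/8·π_5
  π_4 = 1/8·π_0 + 1/4·π_1 + 1/8·π_2 + 1/4·π_3 + 1/8·π_4 + 1/8·π_5
  normalize: π_0 + π_1 + π_2 + π_3 + π_4 + π_5 = 1
Solving the linear system gives exactly π = [1/8, 9/64, 5633/33408, 3191/16704, 5561/33408, 3479/16704].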